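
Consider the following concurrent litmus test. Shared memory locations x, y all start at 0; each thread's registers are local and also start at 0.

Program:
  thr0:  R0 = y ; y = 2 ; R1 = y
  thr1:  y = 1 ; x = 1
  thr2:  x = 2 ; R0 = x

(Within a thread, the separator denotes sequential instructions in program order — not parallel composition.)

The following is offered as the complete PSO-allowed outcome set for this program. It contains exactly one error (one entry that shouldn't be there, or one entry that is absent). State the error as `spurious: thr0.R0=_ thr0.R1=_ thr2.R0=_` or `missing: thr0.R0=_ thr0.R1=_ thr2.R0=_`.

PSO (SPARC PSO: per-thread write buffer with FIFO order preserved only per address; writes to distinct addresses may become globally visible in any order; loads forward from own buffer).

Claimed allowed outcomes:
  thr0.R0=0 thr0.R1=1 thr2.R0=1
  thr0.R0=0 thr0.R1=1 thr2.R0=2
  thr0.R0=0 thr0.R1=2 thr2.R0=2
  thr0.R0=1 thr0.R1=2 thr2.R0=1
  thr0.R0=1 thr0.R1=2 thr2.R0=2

missing: thr0.R0=0 thr0.R1=2 thr2.R0=1

outcome vector order: (thr0.R0,thr0.R1,thr2.R0)
PSO: 6 outcomes — {0/1/1 0/1/2 0/2/1 0/2/2 1/2/1 1/2/2}
PSO∖claimed = {0/2/1}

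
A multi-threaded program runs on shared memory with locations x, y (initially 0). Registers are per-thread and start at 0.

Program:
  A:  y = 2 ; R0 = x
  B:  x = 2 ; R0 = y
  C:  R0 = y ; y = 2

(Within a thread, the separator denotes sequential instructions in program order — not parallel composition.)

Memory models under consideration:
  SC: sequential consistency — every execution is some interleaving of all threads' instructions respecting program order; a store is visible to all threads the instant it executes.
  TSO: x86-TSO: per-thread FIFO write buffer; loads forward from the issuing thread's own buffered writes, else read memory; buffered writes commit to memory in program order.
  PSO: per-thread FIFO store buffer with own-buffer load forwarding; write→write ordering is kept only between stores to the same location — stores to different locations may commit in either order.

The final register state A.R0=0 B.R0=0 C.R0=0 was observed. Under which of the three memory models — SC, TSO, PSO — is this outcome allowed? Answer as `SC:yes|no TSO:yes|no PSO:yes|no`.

SC:no TSO:yes PSO:yes

outcome vector order: (A.R0,B.R0,C.R0)
under SC → 0/2/0; 0/2/2; 2/0/0; 2/0/2; 2/2/0; 2/2/2
under TSO → 0/0/0; 0/0/2; 0/2/0; 0/2/2; 2/0/0; 2/0/2; 2/2/0; 2/2/2
under PSO → 0/0/0; 0/0/2; 0/2/0; 0/2/2; 2/0/0; 2/0/2; 2/2/0; 2/2/2
target 0/0/0 ∈ {TSO,PSO}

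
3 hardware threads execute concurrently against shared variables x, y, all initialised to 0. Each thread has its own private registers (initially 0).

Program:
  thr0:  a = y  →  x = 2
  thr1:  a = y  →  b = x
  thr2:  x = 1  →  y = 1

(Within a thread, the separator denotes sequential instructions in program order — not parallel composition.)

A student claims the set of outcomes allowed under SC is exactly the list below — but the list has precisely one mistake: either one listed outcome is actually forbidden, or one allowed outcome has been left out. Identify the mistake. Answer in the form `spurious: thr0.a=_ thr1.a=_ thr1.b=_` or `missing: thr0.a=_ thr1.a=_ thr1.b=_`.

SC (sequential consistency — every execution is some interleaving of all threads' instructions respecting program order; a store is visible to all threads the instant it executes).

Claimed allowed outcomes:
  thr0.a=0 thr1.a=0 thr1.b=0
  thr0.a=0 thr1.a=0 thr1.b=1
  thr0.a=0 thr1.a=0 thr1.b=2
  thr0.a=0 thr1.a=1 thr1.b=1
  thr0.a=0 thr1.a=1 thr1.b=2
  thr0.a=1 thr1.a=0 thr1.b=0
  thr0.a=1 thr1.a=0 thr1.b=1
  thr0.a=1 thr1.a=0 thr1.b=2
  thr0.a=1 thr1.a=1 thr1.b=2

outcome vector order: (thr0.a,thr1.a,thr1.b)
SC: 10 outcomes — {000, 001, 002, 011, 012, 100, 101, 102, 111, 112}
SC∖claimed = {111}

missing: thr0.a=1 thr1.a=1 thr1.b=1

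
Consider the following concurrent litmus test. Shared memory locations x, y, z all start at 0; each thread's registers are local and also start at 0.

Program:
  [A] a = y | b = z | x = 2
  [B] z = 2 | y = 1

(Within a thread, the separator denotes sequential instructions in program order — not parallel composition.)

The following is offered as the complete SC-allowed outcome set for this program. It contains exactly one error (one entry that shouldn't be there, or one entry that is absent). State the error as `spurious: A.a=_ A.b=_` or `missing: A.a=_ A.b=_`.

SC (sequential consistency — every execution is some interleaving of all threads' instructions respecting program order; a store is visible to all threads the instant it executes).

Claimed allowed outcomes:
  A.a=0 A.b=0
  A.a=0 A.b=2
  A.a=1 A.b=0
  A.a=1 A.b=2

spurious: A.a=1 A.b=0

outcome vector order: (A.a,A.b)
[SC] allowed = {0/0 0/2 1/2}
claimed∖SC = {1/0}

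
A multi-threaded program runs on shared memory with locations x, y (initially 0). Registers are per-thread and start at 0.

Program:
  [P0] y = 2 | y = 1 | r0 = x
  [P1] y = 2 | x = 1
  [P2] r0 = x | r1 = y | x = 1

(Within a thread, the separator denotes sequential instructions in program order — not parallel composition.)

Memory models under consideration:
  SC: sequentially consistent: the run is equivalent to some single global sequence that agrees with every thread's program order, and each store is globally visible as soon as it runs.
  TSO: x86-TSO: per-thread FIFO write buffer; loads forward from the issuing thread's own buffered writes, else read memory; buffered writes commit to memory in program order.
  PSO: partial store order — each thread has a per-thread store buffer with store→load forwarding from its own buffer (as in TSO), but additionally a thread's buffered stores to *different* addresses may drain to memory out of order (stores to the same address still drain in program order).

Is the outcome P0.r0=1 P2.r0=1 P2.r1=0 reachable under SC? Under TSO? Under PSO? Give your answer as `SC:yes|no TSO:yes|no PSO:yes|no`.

outcome vector order: (P0.r0,P2.r0,P2.r1)
SC: 10 outcomes — {<0 0 0> <0 0 1> <0 0 2> <0 1 1> <0 1 2> <1 0 0> <1 0 1> <1 0 2> <1 1 1> <1 1 2>}
TSO: 10 outcomes — {<0 0 0> <0 0 1> <0 0 2> <0 1 1> <0 1 2> <1 0 0> <1 0 1> <1 0 2> <1 1 1> <1 1 2>}
PSO: 12 outcomes — {<0 0 0> <0 0 1> <0 0 2> <0 1 0> <0 1 1> <0 1 2> <1 0 0> <1 0 1> <1 0 2> <1 1 0> <1 1 1> <1 1 2>}
target <1 1 0> ∈ {PSO}

SC:no TSO:no PSO:yes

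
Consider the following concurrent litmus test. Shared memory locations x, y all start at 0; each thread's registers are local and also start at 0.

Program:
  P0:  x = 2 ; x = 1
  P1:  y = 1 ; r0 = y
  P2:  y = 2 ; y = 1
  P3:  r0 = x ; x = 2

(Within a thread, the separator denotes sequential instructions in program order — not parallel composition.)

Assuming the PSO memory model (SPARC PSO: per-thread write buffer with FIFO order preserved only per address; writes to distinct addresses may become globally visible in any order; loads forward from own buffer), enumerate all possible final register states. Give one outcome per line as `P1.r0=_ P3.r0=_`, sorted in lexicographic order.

outcome vector order: (P1.r0,P3.r0)
|PSO outcomes| = 6

P1.r0=1 P3.r0=0
P1.r0=1 P3.r0=1
P1.r0=1 P3.r0=2
P1.r0=2 P3.r0=0
P1.r0=2 P3.r0=1
P1.r0=2 P3.r0=2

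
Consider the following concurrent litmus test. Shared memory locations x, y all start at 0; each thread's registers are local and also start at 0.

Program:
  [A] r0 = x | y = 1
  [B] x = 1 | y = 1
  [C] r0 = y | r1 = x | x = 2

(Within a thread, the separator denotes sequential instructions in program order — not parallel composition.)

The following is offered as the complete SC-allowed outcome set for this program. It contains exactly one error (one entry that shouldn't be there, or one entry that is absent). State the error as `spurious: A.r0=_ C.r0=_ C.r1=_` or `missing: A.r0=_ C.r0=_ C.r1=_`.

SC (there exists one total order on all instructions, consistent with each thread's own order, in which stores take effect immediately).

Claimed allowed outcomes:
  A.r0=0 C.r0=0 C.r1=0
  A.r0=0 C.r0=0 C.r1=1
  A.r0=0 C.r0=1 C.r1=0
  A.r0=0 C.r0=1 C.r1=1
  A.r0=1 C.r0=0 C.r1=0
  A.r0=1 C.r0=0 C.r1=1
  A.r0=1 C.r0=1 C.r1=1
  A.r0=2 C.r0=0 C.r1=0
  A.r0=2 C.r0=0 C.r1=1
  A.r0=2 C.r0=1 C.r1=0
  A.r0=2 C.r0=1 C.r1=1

outcome vector order: (A.r0,C.r0,C.r1)
SC (10): (0,0,0), (0,0,1), (0,1,0), (0,1,1), (1,0,0), (1,0,1), (1,1,1), (2,0,0), (2,0,1), (2,1,1)
claimed∖SC = {(2,1,0)}

spurious: A.r0=2 C.r0=1 C.r1=0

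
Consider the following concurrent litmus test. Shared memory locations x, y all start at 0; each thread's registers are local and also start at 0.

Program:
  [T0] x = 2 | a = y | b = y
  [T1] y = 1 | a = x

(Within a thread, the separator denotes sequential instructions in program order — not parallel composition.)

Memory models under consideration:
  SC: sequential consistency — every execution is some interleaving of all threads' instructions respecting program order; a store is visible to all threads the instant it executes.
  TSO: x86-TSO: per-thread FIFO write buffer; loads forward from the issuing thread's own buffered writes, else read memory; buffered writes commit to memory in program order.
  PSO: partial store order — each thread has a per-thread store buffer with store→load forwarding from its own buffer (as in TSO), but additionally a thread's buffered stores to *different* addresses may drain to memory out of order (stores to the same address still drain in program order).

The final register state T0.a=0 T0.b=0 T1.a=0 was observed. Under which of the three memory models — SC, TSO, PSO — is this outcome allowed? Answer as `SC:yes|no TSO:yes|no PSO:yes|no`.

outcome vector order: (T0.a,T0.b,T1.a)
SC: 4 outcomes — {002 012 110 112}
TSO: 6 outcomes — {000 002 010 012 110 112}
PSO: 6 outcomes — {000 002 010 012 110 112}
target 000 ∈ {TSO,PSO}

SC:no TSO:yes PSO:yes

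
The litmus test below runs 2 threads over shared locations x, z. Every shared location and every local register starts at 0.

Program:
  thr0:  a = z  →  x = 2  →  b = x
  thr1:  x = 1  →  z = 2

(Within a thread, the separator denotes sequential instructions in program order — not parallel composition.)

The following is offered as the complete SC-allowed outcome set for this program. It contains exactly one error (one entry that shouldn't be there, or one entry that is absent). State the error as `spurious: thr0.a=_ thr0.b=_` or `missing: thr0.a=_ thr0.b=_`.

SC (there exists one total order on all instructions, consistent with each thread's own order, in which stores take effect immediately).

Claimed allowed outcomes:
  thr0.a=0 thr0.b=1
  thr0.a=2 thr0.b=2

outcome vector order: (thr0.a,thr0.b)
SC (3): 01, 02, 22
SC∖claimed = {02}

missing: thr0.a=0 thr0.b=2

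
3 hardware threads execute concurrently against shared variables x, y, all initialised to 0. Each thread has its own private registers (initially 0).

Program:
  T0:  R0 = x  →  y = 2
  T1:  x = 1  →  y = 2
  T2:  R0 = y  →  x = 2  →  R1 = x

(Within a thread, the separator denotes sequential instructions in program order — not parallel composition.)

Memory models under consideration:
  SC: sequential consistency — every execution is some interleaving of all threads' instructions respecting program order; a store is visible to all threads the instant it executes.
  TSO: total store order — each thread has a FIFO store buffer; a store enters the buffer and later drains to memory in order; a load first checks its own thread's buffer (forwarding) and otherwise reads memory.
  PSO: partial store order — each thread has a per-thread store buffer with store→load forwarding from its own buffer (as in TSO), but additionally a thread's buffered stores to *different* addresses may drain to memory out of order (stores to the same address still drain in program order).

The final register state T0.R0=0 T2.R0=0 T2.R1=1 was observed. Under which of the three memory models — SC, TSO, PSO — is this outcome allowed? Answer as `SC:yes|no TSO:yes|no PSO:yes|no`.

outcome vector order: (T0.R0,T2.R0,T2.R1)
SC (10): (0,0,1), (0,0,2), (0,2,1), (0,2,2), (1,0,1), (1,0,2), (1,2,2), (2,0,1), (2,0,2), (2,2,2)
TSO (10): (0,0,1), (0,0,2), (0,2,1), (0,2,2), (1,0,1), (1,0,2), (1,2,2), (2,0,1), (2,0,2), (2,2,2)
PSO (12): (0,0,1), (0,0,2), (0,2,1), (0,2,2), (1,0,1), (1,0,2), (1,2,1), (1,2,2), (2,0,1), (2,0,2), (2,2,1), (2,2,2)
target (0,0,1) ∈ {SC,TSO,PSO}

SC:yes TSO:yes PSO:yes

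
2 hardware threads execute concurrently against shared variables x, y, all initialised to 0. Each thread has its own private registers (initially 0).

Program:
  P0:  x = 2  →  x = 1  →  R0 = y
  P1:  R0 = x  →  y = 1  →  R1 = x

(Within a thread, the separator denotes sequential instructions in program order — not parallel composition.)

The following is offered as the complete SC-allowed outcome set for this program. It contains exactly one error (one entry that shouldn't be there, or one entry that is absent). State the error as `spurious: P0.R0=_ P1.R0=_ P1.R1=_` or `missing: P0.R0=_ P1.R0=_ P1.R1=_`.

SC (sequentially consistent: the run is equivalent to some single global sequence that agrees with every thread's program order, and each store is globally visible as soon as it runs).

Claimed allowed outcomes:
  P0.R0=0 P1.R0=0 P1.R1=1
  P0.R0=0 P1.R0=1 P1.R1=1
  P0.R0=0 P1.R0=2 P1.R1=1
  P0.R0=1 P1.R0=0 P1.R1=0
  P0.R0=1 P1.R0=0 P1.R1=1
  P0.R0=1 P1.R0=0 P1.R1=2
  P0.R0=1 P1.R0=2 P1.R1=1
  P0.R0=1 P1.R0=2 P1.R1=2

missing: P0.R0=1 P1.R0=1 P1.R1=1

outcome vector order: (P0.R0,P1.R0,P1.R1)
[SC] allowed = {<0 0 1>, <0 1 1>, <0 2 1>, <1 0 0>, <1 0 1>, <1 0 2>, <1 1 1>, <1 2 1>, <1 2 2>}
SC∖claimed = {<1 1 1>}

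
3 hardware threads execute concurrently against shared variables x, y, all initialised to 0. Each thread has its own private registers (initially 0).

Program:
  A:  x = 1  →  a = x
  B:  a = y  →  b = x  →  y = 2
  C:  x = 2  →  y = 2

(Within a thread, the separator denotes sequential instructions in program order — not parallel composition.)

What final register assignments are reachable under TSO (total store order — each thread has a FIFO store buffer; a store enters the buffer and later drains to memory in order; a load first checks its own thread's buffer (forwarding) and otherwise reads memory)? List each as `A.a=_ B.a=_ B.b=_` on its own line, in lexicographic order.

A.a=1 B.a=0 B.b=0
A.a=1 B.a=0 B.b=1
A.a=1 B.a=0 B.b=2
A.a=1 B.a=2 B.b=1
A.a=1 B.a=2 B.b=2
A.a=2 B.a=0 B.b=0
A.a=2 B.a=0 B.b=1
A.a=2 B.a=0 B.b=2
A.a=2 B.a=2 B.b=2

outcome vector order: (A.a,B.a,B.b)
|TSO outcomes| = 9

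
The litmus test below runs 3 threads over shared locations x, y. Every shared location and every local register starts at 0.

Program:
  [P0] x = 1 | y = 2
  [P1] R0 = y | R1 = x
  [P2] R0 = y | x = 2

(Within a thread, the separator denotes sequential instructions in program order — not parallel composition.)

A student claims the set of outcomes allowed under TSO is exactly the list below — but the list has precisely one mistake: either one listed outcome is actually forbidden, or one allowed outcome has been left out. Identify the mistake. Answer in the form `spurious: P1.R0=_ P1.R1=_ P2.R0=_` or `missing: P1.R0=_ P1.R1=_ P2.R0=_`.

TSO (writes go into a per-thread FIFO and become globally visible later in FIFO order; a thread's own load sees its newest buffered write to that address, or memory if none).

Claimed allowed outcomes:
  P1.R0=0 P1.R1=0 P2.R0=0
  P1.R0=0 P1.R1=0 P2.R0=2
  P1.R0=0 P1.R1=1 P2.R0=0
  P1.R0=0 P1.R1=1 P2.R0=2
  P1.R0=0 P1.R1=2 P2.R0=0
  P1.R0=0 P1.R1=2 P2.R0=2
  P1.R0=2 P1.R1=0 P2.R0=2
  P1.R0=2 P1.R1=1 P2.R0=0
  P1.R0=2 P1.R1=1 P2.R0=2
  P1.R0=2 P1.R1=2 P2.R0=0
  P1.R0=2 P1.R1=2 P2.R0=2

spurious: P1.R0=2 P1.R1=0 P2.R0=2

outcome vector order: (P1.R0,P1.R1,P2.R0)
TSO: 10 outcomes — {<0 0 0>, <0 0 2>, <0 1 0>, <0 1 2>, <0 2 0>, <0 2 2>, <2 1 0>, <2 1 2>, <2 2 0>, <2 2 2>}
claimed∖TSO = {<2 0 2>}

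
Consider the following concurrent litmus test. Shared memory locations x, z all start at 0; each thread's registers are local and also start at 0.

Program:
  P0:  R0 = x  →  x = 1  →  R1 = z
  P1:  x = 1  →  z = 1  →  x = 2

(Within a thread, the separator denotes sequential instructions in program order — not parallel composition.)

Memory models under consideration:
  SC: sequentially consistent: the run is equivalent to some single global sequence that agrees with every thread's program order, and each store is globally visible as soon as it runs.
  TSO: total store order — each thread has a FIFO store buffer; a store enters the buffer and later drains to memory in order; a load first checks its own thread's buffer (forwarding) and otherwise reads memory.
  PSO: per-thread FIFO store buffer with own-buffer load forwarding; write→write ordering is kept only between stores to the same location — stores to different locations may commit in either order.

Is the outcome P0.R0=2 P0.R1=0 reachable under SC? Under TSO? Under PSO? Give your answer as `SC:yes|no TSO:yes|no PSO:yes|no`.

outcome vector order: (P0.R0,P0.R1)
under SC → (0,0) (0,1) (1,0) (1,1) (2,1)
under TSO → (0,0) (0,1) (1,0) (1,1) (2,1)
under PSO → (0,0) (0,1) (1,0) (1,1) (2,0) (2,1)
target (2,0) ∈ {PSO}

SC:no TSO:no PSO:yes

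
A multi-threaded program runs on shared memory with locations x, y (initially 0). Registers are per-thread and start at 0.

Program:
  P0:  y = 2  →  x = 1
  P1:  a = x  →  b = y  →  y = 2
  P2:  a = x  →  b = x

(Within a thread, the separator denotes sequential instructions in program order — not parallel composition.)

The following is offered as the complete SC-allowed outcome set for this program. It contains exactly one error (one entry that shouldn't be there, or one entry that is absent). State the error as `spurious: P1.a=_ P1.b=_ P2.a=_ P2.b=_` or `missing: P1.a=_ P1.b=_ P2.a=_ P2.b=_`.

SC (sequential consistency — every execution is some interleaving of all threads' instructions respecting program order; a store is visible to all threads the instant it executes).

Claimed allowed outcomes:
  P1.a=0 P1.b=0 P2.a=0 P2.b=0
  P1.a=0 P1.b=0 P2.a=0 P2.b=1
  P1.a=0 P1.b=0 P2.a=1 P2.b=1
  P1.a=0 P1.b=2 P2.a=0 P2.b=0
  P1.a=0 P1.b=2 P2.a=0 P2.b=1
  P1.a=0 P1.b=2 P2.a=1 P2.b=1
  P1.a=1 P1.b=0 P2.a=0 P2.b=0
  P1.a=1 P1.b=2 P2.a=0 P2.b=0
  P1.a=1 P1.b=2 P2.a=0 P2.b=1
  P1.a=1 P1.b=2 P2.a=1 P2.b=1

spurious: P1.a=1 P1.b=0 P2.a=0 P2.b=0

outcome vector order: (P1.a,P1.b,P2.a,P2.b)
SC (9): (0,0,0,0), (0,0,0,1), (0,0,1,1), (0,2,0,0), (0,2,0,1), (0,2,1,1), (1,2,0,0), (1,2,0,1), (1,2,1,1)
claimed∖SC = {(1,0,0,0)}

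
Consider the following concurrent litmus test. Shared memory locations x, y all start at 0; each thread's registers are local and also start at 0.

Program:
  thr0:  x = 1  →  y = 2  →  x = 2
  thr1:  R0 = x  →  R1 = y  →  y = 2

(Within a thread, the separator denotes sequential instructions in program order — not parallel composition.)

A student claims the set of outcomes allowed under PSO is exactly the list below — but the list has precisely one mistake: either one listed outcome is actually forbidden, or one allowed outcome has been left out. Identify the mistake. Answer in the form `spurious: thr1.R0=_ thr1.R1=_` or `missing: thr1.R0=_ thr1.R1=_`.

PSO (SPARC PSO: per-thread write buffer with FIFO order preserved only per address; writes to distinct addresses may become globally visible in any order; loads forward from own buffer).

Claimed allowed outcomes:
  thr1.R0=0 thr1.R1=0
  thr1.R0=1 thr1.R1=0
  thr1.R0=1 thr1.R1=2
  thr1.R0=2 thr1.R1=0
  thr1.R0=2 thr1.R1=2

outcome vector order: (thr1.R0,thr1.R1)
PSO (6): (0,0); (0,2); (1,0); (1,2); (2,0); (2,2)
PSO∖claimed = {(0,2)}

missing: thr1.R0=0 thr1.R1=2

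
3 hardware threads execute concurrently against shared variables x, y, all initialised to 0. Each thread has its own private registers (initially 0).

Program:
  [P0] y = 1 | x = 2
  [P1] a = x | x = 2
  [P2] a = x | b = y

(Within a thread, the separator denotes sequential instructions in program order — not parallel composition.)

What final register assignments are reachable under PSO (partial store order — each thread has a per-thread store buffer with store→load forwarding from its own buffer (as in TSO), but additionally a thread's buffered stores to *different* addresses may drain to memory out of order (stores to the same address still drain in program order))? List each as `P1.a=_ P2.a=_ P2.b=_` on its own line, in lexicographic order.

P1.a=0 P2.a=0 P2.b=0
P1.a=0 P2.a=0 P2.b=1
P1.a=0 P2.a=2 P2.b=0
P1.a=0 P2.a=2 P2.b=1
P1.a=2 P2.a=0 P2.b=0
P1.a=2 P2.a=0 P2.b=1
P1.a=2 P2.a=2 P2.b=0
P1.a=2 P2.a=2 P2.b=1

outcome vector order: (P1.a,P2.a,P2.b)
|PSO outcomes| = 8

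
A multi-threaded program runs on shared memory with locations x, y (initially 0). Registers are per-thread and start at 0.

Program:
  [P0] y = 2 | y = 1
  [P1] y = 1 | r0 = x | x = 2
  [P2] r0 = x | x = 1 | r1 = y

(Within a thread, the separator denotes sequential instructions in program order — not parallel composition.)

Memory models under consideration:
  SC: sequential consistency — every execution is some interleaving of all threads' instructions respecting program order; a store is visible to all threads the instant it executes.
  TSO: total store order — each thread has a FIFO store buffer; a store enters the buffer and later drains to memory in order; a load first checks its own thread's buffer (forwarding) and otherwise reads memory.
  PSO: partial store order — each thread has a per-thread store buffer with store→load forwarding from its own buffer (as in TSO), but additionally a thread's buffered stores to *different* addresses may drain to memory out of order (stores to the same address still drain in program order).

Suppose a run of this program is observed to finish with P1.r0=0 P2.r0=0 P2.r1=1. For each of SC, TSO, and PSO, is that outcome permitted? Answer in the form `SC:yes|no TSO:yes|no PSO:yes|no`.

SC:yes TSO:yes PSO:yes

outcome vector order: (P1.r0,P2.r0,P2.r1)
SC: 7 outcomes — {(0,0,1) (0,0,2) (0,2,1) (0,2,2) (1,0,0) (1,0,1) (1,0,2)}
TSO: 8 outcomes — {(0,0,0) (0,0,1) (0,0,2) (0,2,1) (0,2,2) (1,0,0) (1,0,1) (1,0,2)}
PSO: 9 outcomes — {(0,0,0) (0,0,1) (0,0,2) (0,2,0) (0,2,1) (0,2,2) (1,0,0) (1,0,1) (1,0,2)}
target (0,0,1) ∈ {SC,TSO,PSO}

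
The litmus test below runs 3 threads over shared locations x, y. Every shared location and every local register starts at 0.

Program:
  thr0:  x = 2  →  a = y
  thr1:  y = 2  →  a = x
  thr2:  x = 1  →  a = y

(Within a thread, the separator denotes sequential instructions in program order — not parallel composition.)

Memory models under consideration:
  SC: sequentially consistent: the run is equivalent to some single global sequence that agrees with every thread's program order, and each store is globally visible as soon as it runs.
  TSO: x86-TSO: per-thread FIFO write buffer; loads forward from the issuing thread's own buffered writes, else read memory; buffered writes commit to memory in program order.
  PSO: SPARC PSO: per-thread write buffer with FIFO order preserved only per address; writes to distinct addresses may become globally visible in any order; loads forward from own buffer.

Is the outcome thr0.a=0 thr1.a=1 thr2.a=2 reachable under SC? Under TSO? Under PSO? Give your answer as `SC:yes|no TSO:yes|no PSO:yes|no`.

outcome vector order: (thr0.a,thr1.a,thr2.a)
SC (9): 0/1/0, 0/1/2, 0/2/0, 0/2/2, 2/0/2, 2/1/0, 2/1/2, 2/2/0, 2/2/2
TSO (12): 0/0/0, 0/0/2, 0/1/0, 0/1/2, 0/2/0, 0/2/2, 2/0/0, 2/0/2, 2/1/0, 2/1/2, 2/2/0, 2/2/2
PSO (12): 0/0/0, 0/0/2, 0/1/0, 0/1/2, 0/2/0, 0/2/2, 2/0/0, 2/0/2, 2/1/0, 2/1/2, 2/2/0, 2/2/2
target 0/1/2 ∈ {SC,TSO,PSO}

SC:yes TSO:yes PSO:yes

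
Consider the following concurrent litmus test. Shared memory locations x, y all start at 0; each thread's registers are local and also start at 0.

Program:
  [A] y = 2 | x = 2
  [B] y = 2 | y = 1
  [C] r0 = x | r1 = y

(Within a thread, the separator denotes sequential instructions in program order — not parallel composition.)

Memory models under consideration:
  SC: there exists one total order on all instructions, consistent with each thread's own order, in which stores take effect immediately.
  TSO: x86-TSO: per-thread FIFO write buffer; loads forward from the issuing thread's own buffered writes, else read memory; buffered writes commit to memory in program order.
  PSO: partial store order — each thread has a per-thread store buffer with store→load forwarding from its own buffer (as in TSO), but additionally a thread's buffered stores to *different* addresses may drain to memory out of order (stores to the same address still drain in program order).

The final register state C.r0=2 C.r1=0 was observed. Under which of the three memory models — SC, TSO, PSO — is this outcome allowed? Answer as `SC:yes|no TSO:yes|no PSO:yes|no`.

SC:no TSO:no PSO:yes

outcome vector order: (C.r0,C.r1)
under SC → <0 0>; <0 1>; <0 2>; <2 1>; <2 2>
under TSO → <0 0>; <0 1>; <0 2>; <2 1>; <2 2>
under PSO → <0 0>; <0 1>; <0 2>; <2 0>; <2 1>; <2 2>
target <2 0> ∈ {PSO}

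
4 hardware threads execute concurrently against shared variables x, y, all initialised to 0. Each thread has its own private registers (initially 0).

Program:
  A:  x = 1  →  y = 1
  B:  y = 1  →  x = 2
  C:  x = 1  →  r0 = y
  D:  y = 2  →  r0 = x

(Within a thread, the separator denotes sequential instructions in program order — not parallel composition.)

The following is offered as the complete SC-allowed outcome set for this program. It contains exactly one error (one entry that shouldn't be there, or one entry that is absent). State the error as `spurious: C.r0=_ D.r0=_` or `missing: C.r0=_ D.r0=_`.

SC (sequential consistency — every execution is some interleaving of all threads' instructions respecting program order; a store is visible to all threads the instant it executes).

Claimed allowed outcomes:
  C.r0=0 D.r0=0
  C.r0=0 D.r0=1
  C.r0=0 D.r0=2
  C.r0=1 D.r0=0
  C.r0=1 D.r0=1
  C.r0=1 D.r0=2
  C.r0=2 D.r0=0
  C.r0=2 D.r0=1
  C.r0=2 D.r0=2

outcome vector order: (C.r0,D.r0)
SC: 8 outcomes — {(0,1); (0,2); (1,0); (1,1); (1,2); (2,0); (2,1); (2,2)}
claimed∖SC = {(0,0)}

spurious: C.r0=0 D.r0=0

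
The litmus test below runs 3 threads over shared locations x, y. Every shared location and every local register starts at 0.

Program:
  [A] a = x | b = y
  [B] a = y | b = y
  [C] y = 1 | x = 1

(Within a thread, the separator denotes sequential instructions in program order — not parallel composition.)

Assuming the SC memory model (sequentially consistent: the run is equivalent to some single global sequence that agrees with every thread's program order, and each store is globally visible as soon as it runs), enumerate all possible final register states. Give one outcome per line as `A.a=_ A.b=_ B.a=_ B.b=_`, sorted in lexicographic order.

A.a=0 A.b=0 B.a=0 B.b=0
A.a=0 A.b=0 B.a=0 B.b=1
A.a=0 A.b=0 B.a=1 B.b=1
A.a=0 A.b=1 B.a=0 B.b=0
A.a=0 A.b=1 B.a=0 B.b=1
A.a=0 A.b=1 B.a=1 B.b=1
A.a=1 A.b=1 B.a=0 B.b=0
A.a=1 A.b=1 B.a=0 B.b=1
A.a=1 A.b=1 B.a=1 B.b=1

outcome vector order: (A.a,A.b,B.a,B.b)
|SC outcomes| = 9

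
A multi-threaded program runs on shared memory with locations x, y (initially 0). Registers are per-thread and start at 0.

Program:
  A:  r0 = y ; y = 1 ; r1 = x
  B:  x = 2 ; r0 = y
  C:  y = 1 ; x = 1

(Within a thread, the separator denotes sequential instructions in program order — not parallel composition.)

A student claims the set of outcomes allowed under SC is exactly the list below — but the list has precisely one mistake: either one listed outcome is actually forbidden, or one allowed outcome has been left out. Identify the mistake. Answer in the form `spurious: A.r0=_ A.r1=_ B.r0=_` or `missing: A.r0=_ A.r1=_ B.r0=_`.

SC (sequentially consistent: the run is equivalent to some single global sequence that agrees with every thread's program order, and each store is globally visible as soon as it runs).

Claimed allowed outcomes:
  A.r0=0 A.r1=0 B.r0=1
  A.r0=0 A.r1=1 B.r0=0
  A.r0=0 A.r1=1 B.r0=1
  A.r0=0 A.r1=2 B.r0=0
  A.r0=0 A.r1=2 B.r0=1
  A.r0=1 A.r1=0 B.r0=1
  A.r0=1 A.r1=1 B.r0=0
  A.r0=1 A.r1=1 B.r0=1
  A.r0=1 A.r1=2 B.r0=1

missing: A.r0=1 A.r1=2 B.r0=0

outcome vector order: (A.r0,A.r1,B.r0)
under SC → 0/0/1; 0/1/0; 0/1/1; 0/2/0; 0/2/1; 1/0/1; 1/1/0; 1/1/1; 1/2/0; 1/2/1
SC∖claimed = {1/2/0}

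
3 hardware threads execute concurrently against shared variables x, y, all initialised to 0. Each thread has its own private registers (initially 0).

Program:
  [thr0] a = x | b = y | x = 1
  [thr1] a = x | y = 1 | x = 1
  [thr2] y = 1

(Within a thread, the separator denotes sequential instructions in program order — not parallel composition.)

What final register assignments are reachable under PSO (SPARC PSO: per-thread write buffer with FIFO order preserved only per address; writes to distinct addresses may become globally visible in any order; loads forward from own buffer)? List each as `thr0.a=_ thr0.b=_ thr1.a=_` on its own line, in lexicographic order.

thr0.a=0 thr0.b=0 thr1.a=0
thr0.a=0 thr0.b=0 thr1.a=1
thr0.a=0 thr0.b=1 thr1.a=0
thr0.a=0 thr0.b=1 thr1.a=1
thr0.a=1 thr0.b=0 thr1.a=0
thr0.a=1 thr0.b=1 thr1.a=0

outcome vector order: (thr0.a,thr0.b,thr1.a)
|PSO outcomes| = 6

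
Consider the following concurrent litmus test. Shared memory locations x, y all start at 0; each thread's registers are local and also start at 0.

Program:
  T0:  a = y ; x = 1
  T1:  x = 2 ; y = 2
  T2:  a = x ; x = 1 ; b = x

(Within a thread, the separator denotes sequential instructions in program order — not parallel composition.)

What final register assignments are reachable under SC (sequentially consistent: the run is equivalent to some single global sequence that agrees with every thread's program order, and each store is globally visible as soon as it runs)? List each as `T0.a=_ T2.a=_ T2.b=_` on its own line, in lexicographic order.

T0.a=0 T2.a=0 T2.b=1
T0.a=0 T2.a=0 T2.b=2
T0.a=0 T2.a=1 T2.b=1
T0.a=0 T2.a=1 T2.b=2
T0.a=0 T2.a=2 T2.b=1
T0.a=2 T2.a=0 T2.b=1
T0.a=2 T2.a=0 T2.b=2
T0.a=2 T2.a=1 T2.b=1
T0.a=2 T2.a=2 T2.b=1

outcome vector order: (T0.a,T2.a,T2.b)
|SC outcomes| = 9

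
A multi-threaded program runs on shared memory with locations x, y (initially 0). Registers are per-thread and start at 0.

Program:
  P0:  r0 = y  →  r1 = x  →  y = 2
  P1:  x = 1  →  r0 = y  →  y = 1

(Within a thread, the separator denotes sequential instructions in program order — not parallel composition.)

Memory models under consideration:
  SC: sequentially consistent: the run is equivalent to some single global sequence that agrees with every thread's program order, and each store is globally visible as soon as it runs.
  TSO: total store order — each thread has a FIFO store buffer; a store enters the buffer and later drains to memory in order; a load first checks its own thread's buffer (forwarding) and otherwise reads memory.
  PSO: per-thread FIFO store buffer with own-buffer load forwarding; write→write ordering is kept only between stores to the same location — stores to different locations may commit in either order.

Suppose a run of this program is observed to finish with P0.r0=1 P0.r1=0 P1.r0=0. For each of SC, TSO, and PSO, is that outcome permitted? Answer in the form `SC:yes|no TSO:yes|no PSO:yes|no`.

outcome vector order: (P0.r0,P0.r1,P1.r0)
SC (5): 0/0/0; 0/0/2; 0/1/0; 0/1/2; 1/1/0
TSO (5): 0/0/0; 0/0/2; 0/1/0; 0/1/2; 1/1/0
PSO (6): 0/0/0; 0/0/2; 0/1/0; 0/1/2; 1/0/0; 1/1/0
target 1/0/0 ∈ {PSO}

SC:no TSO:no PSO:yes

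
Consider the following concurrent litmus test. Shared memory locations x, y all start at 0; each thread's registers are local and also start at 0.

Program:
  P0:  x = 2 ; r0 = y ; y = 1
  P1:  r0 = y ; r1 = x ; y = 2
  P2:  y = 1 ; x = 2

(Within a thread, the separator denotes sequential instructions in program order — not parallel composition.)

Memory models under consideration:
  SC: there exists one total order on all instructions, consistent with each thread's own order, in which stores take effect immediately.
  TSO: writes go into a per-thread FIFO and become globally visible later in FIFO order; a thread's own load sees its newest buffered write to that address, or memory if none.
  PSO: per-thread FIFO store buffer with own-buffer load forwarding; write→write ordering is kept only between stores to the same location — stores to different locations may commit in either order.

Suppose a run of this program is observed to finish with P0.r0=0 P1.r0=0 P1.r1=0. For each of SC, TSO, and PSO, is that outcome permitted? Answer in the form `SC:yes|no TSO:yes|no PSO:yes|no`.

SC:yes TSO:yes PSO:yes

outcome vector order: (P0.r0,P1.r0,P1.r1)
[SC] allowed = {000 002 012 100 102 110 112 200 202 210 212}
[TSO] allowed = {000 002 010 012 100 102 110 112 200 202 210 212}
[PSO] allowed = {000 002 010 012 100 102 110 112 200 202 210 212}
target 000 ∈ {SC,TSO,PSO}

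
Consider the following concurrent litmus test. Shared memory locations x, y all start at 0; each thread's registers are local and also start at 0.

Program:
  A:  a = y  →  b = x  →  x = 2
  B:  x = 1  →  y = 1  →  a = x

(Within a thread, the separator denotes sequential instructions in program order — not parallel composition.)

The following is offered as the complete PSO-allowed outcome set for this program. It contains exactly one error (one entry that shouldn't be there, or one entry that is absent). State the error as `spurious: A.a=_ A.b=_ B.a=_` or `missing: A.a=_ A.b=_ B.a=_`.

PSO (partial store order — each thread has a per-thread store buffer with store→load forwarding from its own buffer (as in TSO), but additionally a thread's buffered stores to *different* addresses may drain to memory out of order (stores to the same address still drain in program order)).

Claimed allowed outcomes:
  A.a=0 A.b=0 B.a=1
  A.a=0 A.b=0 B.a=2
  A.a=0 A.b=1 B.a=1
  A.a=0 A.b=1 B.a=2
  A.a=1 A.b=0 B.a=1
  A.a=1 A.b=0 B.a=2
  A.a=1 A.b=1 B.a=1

missing: A.a=1 A.b=1 B.a=2

outcome vector order: (A.a,A.b,B.a)
PSO (8): <0 0 1> <0 0 2> <0 1 1> <0 1 2> <1 0 1> <1 0 2> <1 1 1> <1 1 2>
PSO∖claimed = {<1 1 2>}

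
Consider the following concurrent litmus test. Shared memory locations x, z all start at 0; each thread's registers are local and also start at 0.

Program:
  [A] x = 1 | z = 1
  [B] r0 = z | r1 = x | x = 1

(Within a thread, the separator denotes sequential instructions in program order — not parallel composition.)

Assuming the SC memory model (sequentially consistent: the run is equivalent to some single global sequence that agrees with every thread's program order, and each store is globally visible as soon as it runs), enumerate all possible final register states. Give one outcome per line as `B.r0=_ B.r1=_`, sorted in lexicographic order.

B.r0=0 B.r1=0
B.r0=0 B.r1=1
B.r0=1 B.r1=1

outcome vector order: (B.r0,B.r1)
|SC outcomes| = 3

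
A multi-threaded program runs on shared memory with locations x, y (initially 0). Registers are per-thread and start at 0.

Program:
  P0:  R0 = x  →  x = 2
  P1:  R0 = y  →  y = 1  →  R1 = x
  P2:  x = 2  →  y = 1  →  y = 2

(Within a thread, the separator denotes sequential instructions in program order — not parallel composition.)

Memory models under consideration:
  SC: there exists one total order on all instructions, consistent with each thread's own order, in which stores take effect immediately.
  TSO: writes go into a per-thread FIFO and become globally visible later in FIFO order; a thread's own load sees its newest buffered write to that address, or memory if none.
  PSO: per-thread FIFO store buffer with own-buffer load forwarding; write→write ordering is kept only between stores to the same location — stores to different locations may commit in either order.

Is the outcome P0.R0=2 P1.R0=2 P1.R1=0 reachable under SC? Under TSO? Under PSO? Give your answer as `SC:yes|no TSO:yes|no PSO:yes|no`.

SC:no TSO:no PSO:yes

outcome vector order: (P0.R0,P1.R0,P1.R1)
[SC] allowed = {000; 002; 012; 022; 200; 202; 212; 222}
[TSO] allowed = {000; 002; 012; 022; 200; 202; 212; 222}
[PSO] allowed = {000; 002; 010; 012; 020; 022; 200; 202; 210; 212; 220; 222}
target 220 ∈ {PSO}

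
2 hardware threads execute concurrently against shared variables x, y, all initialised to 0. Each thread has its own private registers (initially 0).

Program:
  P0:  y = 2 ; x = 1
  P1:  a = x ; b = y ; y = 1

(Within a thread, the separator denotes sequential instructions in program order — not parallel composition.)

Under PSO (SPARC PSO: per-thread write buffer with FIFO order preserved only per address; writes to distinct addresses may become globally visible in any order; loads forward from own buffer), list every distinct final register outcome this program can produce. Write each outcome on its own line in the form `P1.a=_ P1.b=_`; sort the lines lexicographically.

outcome vector order: (P1.a,P1.b)
|PSO outcomes| = 4

P1.a=0 P1.b=0
P1.a=0 P1.b=2
P1.a=1 P1.b=0
P1.a=1 P1.b=2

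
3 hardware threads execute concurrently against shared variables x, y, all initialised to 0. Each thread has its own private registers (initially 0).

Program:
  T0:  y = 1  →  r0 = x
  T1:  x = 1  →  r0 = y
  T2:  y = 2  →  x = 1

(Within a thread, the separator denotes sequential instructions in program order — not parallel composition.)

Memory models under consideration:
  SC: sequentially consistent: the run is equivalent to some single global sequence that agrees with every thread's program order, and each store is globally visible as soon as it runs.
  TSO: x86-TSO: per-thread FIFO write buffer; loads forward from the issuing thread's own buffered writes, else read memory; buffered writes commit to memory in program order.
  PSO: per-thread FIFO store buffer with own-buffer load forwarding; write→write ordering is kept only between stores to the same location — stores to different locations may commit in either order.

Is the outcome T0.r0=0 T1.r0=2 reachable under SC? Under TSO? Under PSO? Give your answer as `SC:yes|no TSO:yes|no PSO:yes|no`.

outcome vector order: (T0.r0,T1.r0)
[SC] allowed = {01, 02, 10, 11, 12}
[TSO] allowed = {00, 01, 02, 10, 11, 12}
[PSO] allowed = {00, 01, 02, 10, 11, 12}
target 02 ∈ {SC,TSO,PSO}

SC:yes TSO:yes PSO:yes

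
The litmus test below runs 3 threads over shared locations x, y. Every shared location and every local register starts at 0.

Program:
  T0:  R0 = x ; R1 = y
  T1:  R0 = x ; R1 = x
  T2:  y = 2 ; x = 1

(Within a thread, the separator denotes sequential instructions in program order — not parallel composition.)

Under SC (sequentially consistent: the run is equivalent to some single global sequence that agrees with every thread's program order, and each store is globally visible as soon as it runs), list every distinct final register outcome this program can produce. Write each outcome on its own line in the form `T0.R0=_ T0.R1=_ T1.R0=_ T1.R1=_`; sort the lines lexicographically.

T0.R0=0 T0.R1=0 T1.R0=0 T1.R1=0
T0.R0=0 T0.R1=0 T1.R0=0 T1.R1=1
T0.R0=0 T0.R1=0 T1.R0=1 T1.R1=1
T0.R0=0 T0.R1=2 T1.R0=0 T1.R1=0
T0.R0=0 T0.R1=2 T1.R0=0 T1.R1=1
T0.R0=0 T0.R1=2 T1.R0=1 T1.R1=1
T0.R0=1 T0.R1=2 T1.R0=0 T1.R1=0
T0.R0=1 T0.R1=2 T1.R0=0 T1.R1=1
T0.R0=1 T0.R1=2 T1.R0=1 T1.R1=1

outcome vector order: (T0.R0,T0.R1,T1.R0,T1.R1)
|SC outcomes| = 9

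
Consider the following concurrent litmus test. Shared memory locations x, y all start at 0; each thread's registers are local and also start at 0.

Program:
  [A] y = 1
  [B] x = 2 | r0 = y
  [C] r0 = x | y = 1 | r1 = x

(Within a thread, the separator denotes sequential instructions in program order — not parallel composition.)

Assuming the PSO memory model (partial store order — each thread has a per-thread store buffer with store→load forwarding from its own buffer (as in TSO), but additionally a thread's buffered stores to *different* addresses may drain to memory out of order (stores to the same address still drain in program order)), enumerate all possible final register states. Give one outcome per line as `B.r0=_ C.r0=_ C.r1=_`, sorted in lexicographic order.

outcome vector order: (B.r0,C.r0,C.r1)
|PSO outcomes| = 6

B.r0=0 C.r0=0 C.r1=0
B.r0=0 C.r0=0 C.r1=2
B.r0=0 C.r0=2 C.r1=2
B.r0=1 C.r0=0 C.r1=0
B.r0=1 C.r0=0 C.r1=2
B.r0=1 C.r0=2 C.r1=2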